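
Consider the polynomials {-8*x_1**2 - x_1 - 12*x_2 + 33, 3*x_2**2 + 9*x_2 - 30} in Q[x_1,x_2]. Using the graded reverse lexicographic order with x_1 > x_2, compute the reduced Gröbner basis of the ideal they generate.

f_1 = -8*x_1**2 - x_1 - 12*x_2 + 33, LT = x_1**2.
f_2 = 3*x_2**2 + 9*x_2 - 30, LT = x_2**2.

The S-polynomials (S(f_1,f_2)) all reduce to 0 modulo the current basis, so we have a Gröbner basis.

G = {x_1**2 + 1/8*x_1 + 3/2*x_2 - 33/8, x_2**2 + 3*x_2 - 10}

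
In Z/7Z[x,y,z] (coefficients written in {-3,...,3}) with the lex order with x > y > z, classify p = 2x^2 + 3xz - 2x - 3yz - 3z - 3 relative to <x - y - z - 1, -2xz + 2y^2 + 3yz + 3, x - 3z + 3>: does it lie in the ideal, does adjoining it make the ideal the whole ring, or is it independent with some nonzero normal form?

2x^2 + 3xz - 2x - 3yz - 3z - 3 lies in I (it reduces to 0).

First compute the reduced Gröbner basis of I by Buchberger's algorithm.
f_1 = x - y - z - 1, LT = x.
f_2 = -2xz + 2y^2 + 3yz + 3, LT = xz.
f_3 = x - 3z + 3, LT = x.

S(f_1,f_2): lcm = xz. S = y^2 - 3yz - z^2 - z - 2.
  leading term y^2: no divisor's leading term divides it; move y^2 to the remainder.
  leading term yz: no divisor's leading term divides it; move -3yz to the remainder.
  leading term z^2: no divisor's leading term divides it; move -z^2 to the remainder.
  leading term z: no divisor's leading term divides it; move -z to the remainder.
  leading term 1: no divisor's leading term divides it; move -2 to the remainder.
  remainder y^2 - 3yz - z^2 - z - 2 ≠ 0; add h_4 = y^2 - 3yz - z^2 - z - 2 to the basis.

S(f_1,f_3): lcm = x. S = -y + 2z + 3.
  leading term y: no divisor's leading term divides it; move -y to the remainder.
  leading term z: no divisor's leading term divides it; move 2z to the remainder.
  leading term 1: no divisor's leading term divides it; move 3 to the remainder.
  remainder -y + 2z + 3 ≠ 0; add h_5 = -y + 2z + 3 to the basis.

S(h_4,h_5): lcm = y^2. S = -yz + 3y - z^2 - z - 2.
  leading term yz: subtract (z)·h_5 from -yz + 3y - z^2 - z - 2 → 3y - 3z^2 + 3z - 2
  leading term y: subtract (-3)·h_5 from 3y - 3z^2 + 3z - 2 → -3z^2 + 2z
  leading term z^2: no divisor's leading term divides it; move -3z^2 to the remainder.
  leading term z: no divisor's leading term divides it; move 2z to the remainder.
  remainder -3z^2 + 2z ≠ 0; add h_6 = -3z^2 + 2z to the basis.

The other S-polynomials (S(f_2,f_3), S(f_1,h_4), S(f_2,h_4), S(f_3,h_4), S(f_1,h_5), S(f_2,h_5), S(f_3,h_5), S(f_1,h_6), S(f_2,h_6), S(f_3,h_6), S(h_4,h_6), S(h_5,h_6)) all reduce to 0 modulo the current basis, so we have a Gröbner basis.
Inter-reduce: drop elements whose leading term is divisible by another's, tail-reduce, and make monic.
Reduced Gröbner basis: {x - 3z + 3, y - 2z - 3, z^2 - 3z}.
Label its elements g_1 = x - 3z + 3, g_2 = y - 2z - 3, g_3 = z^2 - 3z.

Reduce p = 2x^2 + 3xz - 2x - 3yz - 3z - 3 modulo G:
  leading term x^2: subtract (2x)·g_1 from 2x^2 + 3xz - 2x - 3yz - 3z - 3 → 2xz - x - 3yz - 3z - 3
  leading term xz: subtract (2z)·g_1 from 2xz - x - 3yz - 3z - 3 → -x - 3yz - z^2 - 2z - 3
  leading term x: subtract (-1)·g_1 from -x - 3yz - z^2 - 2z - 3 → -3yz - z^2 + 2z
  leading term yz: subtract (-3z)·g_2 from -3yz - z^2 + 2z → 0
  normal form = 0.
Since the normal form is 0, p ∈ I.

Ideal membership is decidable via reduction modulo a Gröbner basis.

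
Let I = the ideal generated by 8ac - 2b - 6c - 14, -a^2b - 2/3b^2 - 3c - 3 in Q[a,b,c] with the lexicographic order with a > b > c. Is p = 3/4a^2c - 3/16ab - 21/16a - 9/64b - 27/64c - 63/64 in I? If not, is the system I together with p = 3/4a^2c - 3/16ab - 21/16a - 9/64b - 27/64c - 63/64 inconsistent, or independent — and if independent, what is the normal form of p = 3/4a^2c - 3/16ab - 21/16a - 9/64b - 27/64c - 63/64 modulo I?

3/4a^2c - 3/16ab - 21/16a - 9/64b - 27/64c - 63/64 lies in I (it reduces to 0).

First compute the reduced Gröbner basis of I by Buchberger's algorithm.
f_1 = 8ac - 2b - 6c - 14, LT = ac.
f_2 = -a^2b - 2/3b^2 - 3c - 3, LT = a^2b.

S(f_1,f_2): lcm = a^2bc. S = -1/4ab^2 - 3/4abc - 7/4ab - 2/3b^2c - 3c^2 - 3c.
  leading term ab^2: no divisor's leading term divides it; move -1/4ab^2 to the remainder.
  leading term abc: subtract (-3/32b)·f_1 from -3/4abc - 7/4ab - 2/3b^2c - 3c^2 - 3c → -7/4ab - 2/3b^2c - 3/16b^2 - 9/16bc - 21/16b - 3c^2 - 3c
  leading term ab: no divisor's leading term divides it; move -7/4ab to the remainder.
  leading term b^2c: no divisor's leading term divides it; move -2/3b^2c to the remainder.
  leading term b^2: no divisor's leading term divides it; move -3/16b^2 to the remainder.
  leading term bc: no divisor's leading term divides it; move -9/16bc to the remainder.
  leading term b: no divisor's leading term divides it; move -21/16b to the remainder.
  leading term c^2: no divisor's leading term divides it; move -3c^2 to the remainder.
  leading term c: no divisor's leading term divides it; move -3c to the remainder.
  remainder -1/4ab^2 - 7/4ab - 2/3b^2c - 3/16b^2 - 9/16bc - 21/16b - 3c^2 - 3c ≠ 0; add h_3 = -1/4ab^2 - 7/4ab - 2/3b^2c - 3/16b^2 - 9/16bc - 21/16b - 3c^2 - 3c to the basis.

S(f_1,h_3): lcm = ab^2c. S = -7abc - 1/4b^3 - 8/3b^2c^2 - 3/2b^2c - 7/4b^2 - 9/4bc^2 - 21/4bc - 12c^3 - 12c^2.
  leading term abc: subtract (-7/8b)·f_1 from -7abc - 1/4b^3 - 8/3b^2c^2 - 3/2b^2c - 7/4b^2 - 9/4bc^2 - 21/4bc - 12c^3 - 12c^2 → -1/4b^3 - 8/3b^2c^2 - 3/2b^2c - 7/2b^2 - 9/4bc^2 - 21/2bc - 49/4b - 12c^3 - 12c^2
  leading term b^3: no divisor's leading term divides it; move -1/4b^3 to the remainder.
  leading term b^2c^2: no divisor's leading term divides it; move -8/3b^2c^2 to the remainder.
  leading term b^2c: no divisor's leading term divides it; move -3/2b^2c to the remainder.
  leading term b^2: no divisor's leading term divides it; move -7/2b^2 to the remainder.
  leading term bc^2: no divisor's leading term divides it; move -9/4bc^2 to the remainder.
  leading term bc: no divisor's leading term divides it; move -21/2bc to the remainder.
  leading term b: no divisor's leading term divides it; move -49/4b to the remainder.
  leading term c^3: no divisor's leading term divides it; move -12c^3 to the remainder.
  leading term c^2: no divisor's leading term divides it; move -12c^2 to the remainder.
  remainder -1/4b^3 - 8/3b^2c^2 - 3/2b^2c - 7/2b^2 - 9/4bc^2 - 21/2bc - 49/4b - 12c^3 - 12c^2 ≠ 0; add h_4 = -1/4b^3 - 8/3b^2c^2 - 3/2b^2c - 7/2b^2 - 9/4bc^2 - 21/2bc - 49/4b - 12c^3 - 12c^2 to the basis.

The other S-polynomials (S(f_2,h_3), S(f_1,h_4), S(f_2,h_4), S(h_3,h_4)) all reduce to 0 modulo the current basis, so we have a Gröbner basis.
Inter-reduce: drop elements whose leading term is divisible by another's, tail-reduce, and make monic.
Reduced Gröbner basis: {a^2b + 2/3b^2 + 3c + 3, ab^2 + 7ab + 8/3b^2c + 3/4b^2 + 9/4bc + 21/4b + 12c^2 + 12c, ac - 1/4b - 3/4c - 7/4, b^3 + 32/3b^2c^2 + 6b^2c + 14b^2 + 9bc^2 + 42bc + 49b + 48c^3 + 48c^2}.
Label its elements g_1 = a^2b + 2/3b^2 + 3c + 3, g_2 = ab^2 + 7ab + 8/3b^2c + 3/4b^2 + 9/4bc + 21/4b + 12c^2 + 12c, g_3 = ac - 1/4b - 3/4c - 7/4, g_4 = b^3 + 32/3b^2c^2 + 6b^2c + 14b^2 + 9bc^2 + 42bc + 49b + 48c^3 + 48c^2.

Reduce p = 3/4a^2c - 3/16ab - 21/16a - 9/64b - 27/64c - 63/64 modulo G:
  leading term a^2c: subtract (3/4a)·g_3 from 3/4a^2c - 3/16ab - 21/16a - 9/64b - 27/64c - 63/64 → 9/16ac - 9/64b - 27/64c - 63/64
  leading term ac: subtract (9/16)·g_3 from 9/16ac - 9/64b - 27/64c - 63/64 → 0
  normal form = 0.
Since the normal form is 0, p ∈ I.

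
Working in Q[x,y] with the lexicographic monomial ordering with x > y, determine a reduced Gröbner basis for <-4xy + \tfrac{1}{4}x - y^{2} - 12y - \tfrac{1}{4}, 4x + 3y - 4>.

G = {x + \tfrac{3}{4}y - 1, y^{2} - \tfrac{259}{32}y}

f_1 = -4xy + \tfrac{1}{4}x - y^{2} - 12y - \tfrac{1}{4}, LT = xy.
f_2 = 4x + 3y - 4, LT = x.

S(f_1,f_2): lcm = xy. S = -\tfrac{1}{16}x - \tfrac{1}{2}y^{2} + 4y + \tfrac{1}{16}.
  leading term x: subtract (-\tfrac{1}{64})·f_2 from -\tfrac{1}{16}x - \tfrac{1}{2}y^{2} + 4y + \tfrac{1}{16} → -\tfrac{1}{2}y^{2} + \tfrac{259}{64}y
  leading term y^{2}: no divisor's leading term divides it; move -\tfrac{1}{2}y^{2} to the remainder.
  leading term y: no divisor's leading term divides it; move \tfrac{259}{64}y to the remainder.
  remainder -\tfrac{1}{2}y^{2} + \tfrac{259}{64}y ≠ 0; add g_3 = -\tfrac{1}{2}y^{2} + \tfrac{259}{64}y to the basis.

S(f_1,g_3): lcm = xy^{2}. S = \tfrac{257}{32}xy + \tfrac{1}{4}y^{3} + 3y^{2} + \tfrac{1}{16}y.
  leading term xy: subtract (-\tfrac{257}{128})·f_1 from \tfrac{257}{32}xy + \tfrac{1}{4}y^{3} + 3y^{2} + \tfrac{1}{16}y → \tfrac{257}{512}x + \tfrac{1}{4}y^{3} + \tfrac{127}{128}y^{2} - \tfrac{769}{32}y - \tfrac{257}{512}
  leading term x: subtract (\tfrac{257}{2048})·f_2 from \tfrac{257}{512}x + \tfrac{1}{4}y^{3} + \tfrac{127}{128}y^{2} - \tfrac{769}{32}y - \tfrac{257}{512} → \tfrac{1}{4}y^{3} + \tfrac{127}{128}y^{2} - \tfrac{49987}{2048}y
  leading term y^{3}: subtract (-\tfrac{1}{2}y)·g_3 from \tfrac{1}{4}y^{3} + \tfrac{127}{128}y^{2} - \tfrac{49987}{2048}y → \tfrac{193}{64}y^{2} - \tfrac{49987}{2048}y
  leading term y^{2}: subtract (-\tfrac{193}{32})·g_3 from \tfrac{193}{64}y^{2} - \tfrac{49987}{2048}y → 0
  remainder 0.

S(f_2,g_3): leading monomials are coprime, so the S-polynomial reduces to 0 (Buchberger's first criterion).
Every S-polynomial of the final basis reduces to 0, so we have a Gröbner basis.
Inter-reduce: drop elements whose leading term is divisible by another's, tail-reduce, and make monic.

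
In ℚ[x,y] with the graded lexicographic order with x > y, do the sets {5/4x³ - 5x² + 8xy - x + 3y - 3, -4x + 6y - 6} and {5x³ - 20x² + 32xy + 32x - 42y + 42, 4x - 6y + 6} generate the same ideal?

Yes, the ideals are equal.

Two ideals are equal iff their reduced Gröbner bases coincide (the reduced basis is unique for a fixed ordering).
Buchberger on the first generating set:
f_1 = 5/4x³ - 5x² + 8xy - x + 3y - 3, LT = x³.
f_2 = -4x + 6y - 6, LT = x.

S(f_1,f_2): lcm = x³. S = 3/2x²y - 11/2x² + 32/5xy - ⅘x + 12/5y - 12/5.
  leading term x²y: subtract (-⅜xy)·f_2 from 3/2x²y - 11/2x² + 32/5xy - ⅘x + 12/5y - 12/5 → 9/4xy² - 11/2x² + 83/20xy - ⅘x + 12/5y - 12/5
  leading term xy²: subtract (-9/16y²)·f_2 from 9/4xy² - 11/2x² + 83/20xy - ⅘x + 12/5y - 12/5 → 27/8y³ - 11/2x² + 83/20xy - 27/8y² - ⅘x + 12/5y - 12/5
  leading term y³: no divisor's leading term divides it; move 27/8y³ to the remainder.
  leading term x²: subtract (11/8x)·f_2 from -11/2x² + 83/20xy - 27/8y² - ⅘x + 12/5y - 12/5 → -41/10xy - 27/8y² + 149/20x + 12/5y - 12/5
  leading term xy: subtract (41/40y)·f_2 from -41/10xy - 27/8y² + 149/20x + 12/5y - 12/5 → -381/40y² + 149/20x + 171/20y - 12/5
  leading term y²: no divisor's leading term divides it; move -381/40y² to the remainder.
  leading term x: subtract (-149/80)·f_2 from 149/20x + 171/20y - 12/5 → 789/40y - 543/40
  leading term y: no divisor's leading term divides it; move 789/40y to the remainder.
  leading term 1: no divisor's leading term divides it; move -543/40 to the remainder.
  remainder 27/8y³ - 381/40y² + 789/40y - 543/40 ≠ 0; add g_3 = 27/8y³ - 381/40y² + 789/40y - 543/40 to the basis.

The other S-polynomials (S(f_1,g_3), S(f_2,g_3)) all reduce to 0 modulo the current basis, so we have a Gröbner basis.
Inter-reduce: drop elements whose leading term is divisible by another's, tail-reduce, and make monic.
Reduced Gröbner basis: {y³ - 127/45y² + 263/45y - 181/45, x - 3/2y + 3/2}.

Buchberger on the second generating set:
h_1 = 5x³ - 20x² + 32xy + 32x - 42y + 42, LT = x³.
h_2 = 4x - 6y + 6, LT = x.

S(h_1,h_2): lcm = x³. S = 3/2x²y - 11/2x² + 32/5xy + 32/5x - 42/5y + 42/5.
  leading term x²y: subtract (⅜xy)·h_2 from 3/2x²y - 11/2x² + 32/5xy + 32/5x - 42/5y + 42/5 → 9/4xy² - 11/2x² + 83/20xy + 32/5x - 42/5y + 42/5
  leading term xy²: subtract (9/16y²)·h_2 from 9/4xy² - 11/2x² + 83/20xy + 32/5x - 42/5y + 42/5 → 27/8y³ - 11/2x² + 83/20xy - 27/8y² + 32/5x - 42/5y + 42/5
  leading term y³: no divisor's leading term divides it; move 27/8y³ to the remainder.
  leading term x²: subtract (-11/8x)·h_2 from -11/2x² + 83/20xy - 27/8y² + 32/5x - 42/5y + 42/5 → -41/10xy - 27/8y² + 293/20x - 42/5y + 42/5
  leading term xy: subtract (-41/40y)·h_2 from -41/10xy - 27/8y² + 293/20x - 42/5y + 42/5 → -381/40y² + 293/20x - 9/4y + 42/5
  leading term y²: no divisor's leading term divides it; move -381/40y² to the remainder.
  leading term x: subtract (293/80)·h_2 from 293/20x - 9/4y + 42/5 → 789/40y - 543/40
  leading term y: no divisor's leading term divides it; move 789/40y to the remainder.
  leading term 1: no divisor's leading term divides it; move -543/40 to the remainder.
  remainder 27/8y³ - 381/40y² + 789/40y - 543/40 ≠ 0; add k_3 = 27/8y³ - 381/40y² + 789/40y - 543/40 to the basis.

The other S-polynomials (S(h_1,k_3), S(h_2,k_3)) all reduce to 0 modulo the current basis, so we have a Gröbner basis.
Inter-reduce: drop elements whose leading term is divisible by another's, tail-reduce, and make monic.
Reduced Gröbner basis: {y³ - 127/45y² + 263/45y - 181/45, x - 3/2y + 3/2}.

These coincide, so the ideals are equal.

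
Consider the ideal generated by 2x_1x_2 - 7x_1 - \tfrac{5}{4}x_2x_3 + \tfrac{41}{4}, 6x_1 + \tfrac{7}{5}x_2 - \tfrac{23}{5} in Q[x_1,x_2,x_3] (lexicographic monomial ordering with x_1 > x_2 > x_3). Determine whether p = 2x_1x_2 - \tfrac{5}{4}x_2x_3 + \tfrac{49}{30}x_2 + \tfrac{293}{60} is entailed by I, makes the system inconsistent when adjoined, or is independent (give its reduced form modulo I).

2x_1x_2 - \tfrac{5}{4}x_2x_3 + \tfrac{49}{30}x_2 + \tfrac{293}{60} lies in I (it reduces to 0).

First compute the reduced Gröbner basis of I by Buchberger's algorithm.
f_1 = 2x_1x_2 - 7x_1 - \tfrac{5}{4}x_2x_3 + \tfrac{41}{4}, LT = x_1x_2.
f_2 = 6x_1 + \tfrac{7}{5}x_2 - \tfrac{23}{5}, LT = x_1.

S(f_1,f_2): lcm = x_1x_2. S = -\tfrac{7}{2}x_1 - \tfrac{7}{30}x_2^{2} - \tfrac{5}{8}x_2x_3 + \tfrac{23}{30}x_2 + \tfrac{41}{8}.
  leading term x_1: subtract (-\tfrac{7}{12})·f_2 from -\tfrac{7}{2}x_1 - \tfrac{7}{30}x_2^{2} - \tfrac{5}{8}x_2x_3 + \tfrac{23}{30}x_2 + \tfrac{41}{8} → -\tfrac{7}{30}x_2^{2} - \tfrac{5}{8}x_2x_3 + \tfrac{19}{12}x_2 + \tfrac{293}{120}
  leading term x_2^{2}: no divisor's leading term divides it; move -\tfrac{7}{30}x_2^{2} to the remainder.
  leading term x_2x_3: no divisor's leading term divides it; move -\tfrac{5}{8}x_2x_3 to the remainder.
  leading term x_2: no divisor's leading term divides it; move \tfrac{19}{12}x_2 to the remainder.
  leading term 1: no divisor's leading term divides it; move \tfrac{293}{120} to the remainder.
  remainder -\tfrac{7}{30}x_2^{2} - \tfrac{5}{8}x_2x_3 + \tfrac{19}{12}x_2 + \tfrac{293}{120} ≠ 0; add h_3 = -\tfrac{7}{30}x_2^{2} - \tfrac{5}{8}x_2x_3 + \tfrac{19}{12}x_2 + \tfrac{293}{120} to the basis.

S(f_1,h_3): lcm = x_1x_2^{2}. S = -\tfrac{75}{28}x_1x_2x_3 + \tfrac{23}{7}x_1x_2 + \tfrac{293}{28}x_1 - \tfrac{5}{8}x_2^{2}x_3 + \tfrac{41}{8}x_2.
  leading term x_1x_2x_3: subtract (-\tfrac{75}{56}x_3)·f_1 from -\tfrac{75}{28}x_1x_2x_3 + \tfrac{23}{7}x_1x_2 + \tfrac{293}{28}x_1 - \tfrac{5}{8}x_2^{2}x_3 + \tfrac{41}{8}x_2 → \tfrac{23}{7}x_1x_2 - \tfrac{75}{8}x_1x_3 + \tfrac{293}{28}x_1 - \tfrac{5}{8}x_2^{2}x_3 - \tfrac{375}{224}x_2x_3^{2} + \tfrac{41}{8}x_2 + \tfrac{3075}{224}x_3
  leading term x_1x_2: subtract (\tfrac{23}{14})·f_1 from \tfrac{23}{7}x_1x_2 - \tfrac{75}{8}x_1x_3 + \tfrac{293}{28}x_1 - \tfrac{5}{8}x_2^{2}x_3 - \tfrac{375}{224}x_2x_3^{2} + \tfrac{41}{8}x_2 + \tfrac{3075}{224}x_3 → -\tfrac{75}{8}x_1x_3 + \tfrac{615}{28}x_1 - \tfrac{5}{8}x_2^{2}x_3 - \tfrac{375}{224}x_2x_3^{2} + \tfrac{115}{56}x_2x_3 + \tfrac{41}{8}x_2 + \tfrac{3075}{224}x_3 - \tfrac{943}{56}
  leading term x_1x_3: subtract (-\tfrac{25}{16}x_3)·f_2 from -\tfrac{75}{8}x_1x_3 + \tfrac{615}{28}x_1 - \tfrac{5}{8}x_2^{2}x_3 - \tfrac{375}{224}x_2x_3^{2} + \tfrac{115}{56}x_2x_3 + \tfrac{41}{8}x_2 + \tfrac{3075}{224}x_3 - \tfrac{943}{56} → \tfrac{615}{28}x_1 - \tfrac{5}{8}x_2^{2}x_3 - \tfrac{375}{224}x_2x_3^{2} + \tfrac{475}{112}x_2x_3 + \tfrac{41}{8}x_2 + \tfrac{1465}{224}x_3 - \tfrac{943}{56}
  leading term x_1: subtract (\tfrac{205}{56})·f_2 from \tfrac{615}{28}x_1 - \tfrac{5}{8}x_2^{2}x_3 - \tfrac{375}{224}x_2x_3^{2} + \tfrac{475}{112}x_2x_3 + \tfrac{41}{8}x_2 + \tfrac{1465}{224}x_3 - \tfrac{943}{56} → -\tfrac{5}{8}x_2^{2}x_3 - \tfrac{375}{224}x_2x_3^{2} + \tfrac{475}{112}x_2x_3 + \tfrac{1465}{224}x_3
  leading term x_2^{2}x_3: subtract (\tfrac{75}{28}x_3)·h_3 from -\tfrac{5}{8}x_2^{2}x_3 - \tfrac{375}{224}x_2x_3^{2} + \tfrac{475}{112}x_2x_3 + \tfrac{1465}{224}x_3 → 0
  remainder 0.

S(f_2,h_3): leading monomials are coprime, so the S-polynomial reduces to 0 (Buchberger's first criterion).
Every S-polynomial of the final basis reduces to 0, so we have a Gröbner basis.
Inter-reduce: drop elements whose leading term is divisible by another's, tail-reduce, and make monic.
Reduced Gröbner basis: {x_1 + \tfrac{7}{30}x_2 - \tfrac{23}{30}, x_2^{2} + \tfrac{75}{28}x_2x_3 - \tfrac{95}{14}x_2 - \tfrac{293}{28}}.
Label its elements g_1 = x_1 + \tfrac{7}{30}x_2 - \tfrac{23}{30}, g_2 = x_2^{2} + \tfrac{75}{28}x_2x_3 - \tfrac{95}{14}x_2 - \tfrac{293}{28}.

Reduce p = 2x_1x_2 - \tfrac{5}{4}x_2x_3 + \tfrac{49}{30}x_2 + \tfrac{293}{60} modulo G:
  leading term x_1x_2: subtract (2x_2)·g_1 from 2x_1x_2 - \tfrac{5}{4}x_2x_3 + \tfrac{49}{30}x_2 + \tfrac{293}{60} → -\tfrac{7}{15}x_2^{2} - \tfrac{5}{4}x_2x_3 + \tfrac{19}{6}x_2 + \tfrac{293}{60}
  leading term x_2^{2}: subtract (-\tfrac{7}{15})·g_2 from -\tfrac{7}{15}x_2^{2} - \tfrac{5}{4}x_2x_3 + \tfrac{19}{6}x_2 + \tfrac{293}{60} → 0
  normal form = 0.
Since the normal form is 0, p ∈ I.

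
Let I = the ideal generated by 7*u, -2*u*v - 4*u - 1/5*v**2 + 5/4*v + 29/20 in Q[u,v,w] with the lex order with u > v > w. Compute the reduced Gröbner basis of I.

G = {u, v**2 - 25/4*v - 29/4}

f_1 = 7*u, LT = u.
f_2 = -2*u*v - 4*u - 1/5*v**2 + 5/4*v + 29/20, LT = u*v.

S(f_1,f_2): lcm = u*v. S = -2*u - 1/10*v**2 + 5/8*v + 29/40.
  reduce S modulo (f_1, f_2):
  remainder -1/10*v**2 + 5/8*v + 29/40 ≠ 0; add g_3 = -1/10*v**2 + 5/8*v + 29/40 to the basis.

The other S-polynomials (S(f_1,g_3), S(f_2,g_3)) all reduce to 0 modulo the current basis, so we have a Gröbner basis.
Inter-reduce: drop elements whose leading term is divisible by another's, tail-reduce, and make monic.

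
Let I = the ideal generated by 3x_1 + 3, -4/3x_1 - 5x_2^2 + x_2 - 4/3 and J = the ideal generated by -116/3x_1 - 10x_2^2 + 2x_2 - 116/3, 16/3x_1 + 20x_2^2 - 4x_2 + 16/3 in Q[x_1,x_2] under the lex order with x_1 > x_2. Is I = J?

Yes, the ideals are equal.

For a fixed monomial order, each ideal has a unique reduced Gröbner basis; comparing bases decides equality.
Buchberger on the first generating set:
f_1 = 3x_1 + 3, LT = x_1.
f_2 = -4/3x_1 - 5x_2^2 + x_2 - 4/3, LT = x_1.

S(f_1,f_2): lcm = x_1. S = -15/4x_2^2 + 3/4x_2.
  leading term x_2^2: no divisor's leading term divides it; move -15/4x_2^2 to the remainder.
  leading term x_2: no divisor's leading term divides it; move 3/4x_2 to the remainder.
  remainder -15/4x_2^2 + 3/4x_2 ≠ 0; add g_3 = -15/4x_2^2 + 3/4x_2 to the basis.

S(f_1,g_3): leading monomials are coprime, so the S-polynomial reduces to 0 (Buchberger's first criterion).
S(f_2,g_3): leading monomials are coprime, so the S-polynomial reduces to 0 (Buchberger's first criterion).
Every S-polynomial of the final basis reduces to 0, so we have a Gröbner basis.
Inter-reduce: drop elements whose leading term is divisible by another's, tail-reduce, and make monic.
Reduced Gröbner basis: {x_1 + 1, x_2^2 - 1/5x_2}.

Buchberger on the second generating set:
h_1 = -116/3x_1 - 10x_2^2 + 2x_2 - 116/3, LT = x_1.
h_2 = 16/3x_1 + 20x_2^2 - 4x_2 + 16/3, LT = x_1.

S(h_1,h_2): lcm = x_1. S = -405/116x_2^2 + 81/116x_2.
  leading term x_2^2: no divisor's leading term divides it; move -405/116x_2^2 to the remainder.
  leading term x_2: no divisor's leading term divides it; move 81/116x_2 to the remainder.
  remainder -405/116x_2^2 + 81/116x_2 ≠ 0; add k_3 = -405/116x_2^2 + 81/116x_2 to the basis.

S(h_1,k_3): leading monomials are coprime, so the S-polynomial reduces to 0 (Buchberger's first criterion).
S(h_2,k_3): leading monomials are coprime, so the S-polynomial reduces to 0 (Buchberger's first criterion).
Every S-polynomial of the final basis reduces to 0, so we have a Gröbner basis.
Inter-reduce: drop elements whose leading term is divisible by another's, tail-reduce, and make monic.
Reduced Gröbner basis: {x_1 + 1, x_2^2 - 1/5x_2}.

The two bases agree; hence the ideals are identical.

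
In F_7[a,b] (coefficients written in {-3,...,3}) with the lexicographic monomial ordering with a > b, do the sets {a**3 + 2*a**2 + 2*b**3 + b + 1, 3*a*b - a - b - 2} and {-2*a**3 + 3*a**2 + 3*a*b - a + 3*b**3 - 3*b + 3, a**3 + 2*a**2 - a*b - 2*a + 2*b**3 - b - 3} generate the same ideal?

Yes, the ideals are equal.

Equality of ideals is decidable: compute both reduced Gröbner bases (unique for the ordering) and check whether they agree.
Buchberger on the first generating set:
f_1 = a**3 + 2*a**2 + 2*b**3 + b + 1, LT = a**3.
f_2 = 3*a*b - a - b - 2, LT = a*b.

S(f_1,f_2): lcm = a**3*b. S = -2*a**3 + 3*a**2 + 2*b**4 + b**2 + b.
  reduce S modulo (f_1, f_2):
  remainder 2*b**4 - 3*b**3 + b**2 + 3*b + 2 ≠ 0; add g_3 = 2*b**4 - 3*b**3 + b**2 + 3*b + 2 to the basis.

The other S-polynomials (S(f_1,g_3), S(f_2,g_3)) all reduce to 0 modulo the current basis, so we have a Gröbner basis.
Inter-reduce: drop elements whose leading term is divisible by another's, tail-reduce, and make monic.
Reduced Gröbner basis: {a**3 + 2*a**2 + 2*b**3 + b + 1, a*b + 2*a + 2*b - 3, b**4 + 2*b**3 - 3*b**2 - 2*b + 1}.

Buchberger on the second generating set:
h_1 = -2*a**3 + 3*a**2 + 3*a*b - a + 3*b**3 - 3*b + 3, LT = a**3.
h_2 = a**3 + 2*a**2 - a*b - 2*a + 2*b**3 - b - 3, LT = a**3.

S(h_1,h_2): lcm = a**3. S = 3*a*b - a - b - 2.
  reduce S modulo (h_1, h_2):
  remainder 3*a*b - a - b - 2 ≠ 0; add k_3 = 3*a*b - a - b - 2 to the basis.

S(h_1,k_3): lcm = a**3*b. S = -2*a**3 + 3*a**2 + 2*a*b**2 - 3*a*b + 2*b**4 - 2*b**2 + 2*b.
  reduce S modulo (h_1, h_2, k_3):
  remainder 2*b**4 - 3*b**3 + b**2 + 3*b + 2 ≠ 0; add k_4 = 2*b**4 - 3*b**3 + b**2 + 3*b + 2 to the basis.

The other S-polynomials (S(h_2,k_3), S(h_1,k_4), S(h_2,k_4), S(k_3,k_4)) all reduce to 0 modulo the current basis, so we have a Gröbner basis.
Inter-reduce: drop elements whose leading term is divisible by another's, tail-reduce, and make monic.
Reduced Gröbner basis: {a**3 + 2*a**2 + 2*b**3 + b + 1, a*b + 2*a + 2*b - 3, b**4 + 2*b**3 - 3*b**2 - 2*b + 1}.

The two bases agree; hence the ideals are identical.
The choice of monomial ordering does not affect the verdict — as long as both bases are computed under the same ordering, their equality decides ideal equality.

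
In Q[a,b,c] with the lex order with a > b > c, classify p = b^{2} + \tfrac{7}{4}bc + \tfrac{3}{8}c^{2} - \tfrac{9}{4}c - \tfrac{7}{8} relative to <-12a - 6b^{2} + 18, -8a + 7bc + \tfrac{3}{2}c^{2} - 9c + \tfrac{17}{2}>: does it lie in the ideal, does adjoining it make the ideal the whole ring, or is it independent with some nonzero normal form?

First compute the reduced Gröbner basis of I by Buchberger's algorithm.
f_1 = -12a - 6b^{2} + 18, LT = a.
f_2 = -8a + 7bc + \tfrac{3}{2}c^{2} - 9c + \tfrac{17}{2}, LT = a.

S(f_1,f_2): lcm = a. S = \tfrac{1}{2}b^{2} + \tfrac{7}{8}bc + \tfrac{3}{16}c^{2} - \tfrac{9}{8}c - \tfrac{7}{16}.
  leading term b^{2}: no divisor's leading term divides it; move \tfrac{1}{2}b^{2} to the remainder.
  leading term bc: no divisor's leading term divides it; move \tfrac{7}{8}bc to the remainder.
  leading term c^{2}: no divisor's leading term divides it; move \tfrac{3}{16}c^{2} to the remainder.
  leading term c: no divisor's leading term divides it; move -\tfrac{9}{8}c to the remainder.
  leading term 1: no divisor's leading term divides it; move -\tfrac{7}{16} to the remainder.
  remainder \tfrac{1}{2}b^{2} + \tfrac{7}{8}bc + \tfrac{3}{16}c^{2} - \tfrac{9}{8}c - \tfrac{7}{16} ≠ 0; add h_3 = \tfrac{1}{2}b^{2} + \tfrac{7}{8}bc + \tfrac{3}{16}c^{2} - \tfrac{9}{8}c - \tfrac{7}{16} to the basis.

The other S-polynomials (S(f_1,h_3), S(f_2,h_3)) all reduce to 0 modulo the current basis, so we have a Gröbner basis.
Inter-reduce: drop elements whose leading term is divisible by another's, tail-reduce, and make monic.
Reduced Gröbner basis: {a - \tfrac{7}{8}bc - \tfrac{3}{16}c^{2} + \tfrac{9}{8}c - \tfrac{17}{16}, b^{2} + \tfrac{7}{4}bc + \tfrac{3}{8}c^{2} - \tfrac{9}{4}c - \tfrac{7}{8}}.
Label its elements g_1 = a - \tfrac{7}{8}bc - \tfrac{3}{16}c^{2} + \tfrac{9}{8}c - \tfrac{17}{16}, g_2 = b^{2} + \tfrac{7}{4}bc + \tfrac{3}{8}c^{2} - \tfrac{9}{4}c - \tfrac{7}{8}.

Reduce p = b^{2} + \tfrac{7}{4}bc + \tfrac{3}{8}c^{2} - \tfrac{9}{4}c - \tfrac{7}{8} modulo G:
  leading term b^{2}: subtract (1)·g_2 from b^{2} + \tfrac{7}{4}bc + \tfrac{3}{8}c^{2} - \tfrac{9}{4}c - \tfrac{7}{8} → 0
  normal form = 0.
Since the normal form is 0, p ∈ I.

b^{2} + \tfrac{7}{4}bc + \tfrac{3}{8}c^{2} - \tfrac{9}{4}c - \tfrac{7}{8} lies in I (it reduces to 0).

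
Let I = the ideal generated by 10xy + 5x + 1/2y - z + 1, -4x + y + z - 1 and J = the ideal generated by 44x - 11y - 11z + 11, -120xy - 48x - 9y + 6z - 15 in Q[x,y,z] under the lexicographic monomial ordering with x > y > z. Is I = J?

For a fixed monomial order, each ideal has a unique reduced Gröbner basis; comparing bases decides equality.
Buchberger on the first generating set:
f_1 = 10xy + 5x + 1/2y - z + 1, LT = xy.
f_2 = -4x + y + z - 1, LT = x.

S(f_1,f_2): lcm = xy. S = 1/2x + 1/4y^2 + 1/4yz - 1/5y - 1/10z + 1/10.
  leading term x: subtract (-1/8)·f_2 from 1/2x + 1/4y^2 + 1/4yz - 1/5y - 1/10z + 1/10 → 1/4y^2 + 1/4yz - 3/40y + 1/40z - 1/40
  leading term y^2: no divisor's leading term divides it; move 1/4y^2 to the remainder.
  leading term yz: no divisor's leading term divides it; move 1/4yz to the remainder.
  leading term y: no divisor's leading term divides it; move -3/40y to the remainder.
  leading term z: no divisor's leading term divides it; move 1/40z to the remainder.
  leading term 1: no divisor's leading term divides it; move -1/40 to the remainder.
  remainder 1/4y^2 + 1/4yz - 3/40y + 1/40z - 1/40 ≠ 0; add g_3 = 1/4y^2 + 1/4yz - 3/40y + 1/40z - 1/40 to the basis.

The other S-polynomials (S(f_1,g_3), S(f_2,g_3)) all reduce to 0 modulo the current basis, so we have a Gröbner basis.
Inter-reduce: drop elements whose leading term is divisible by another's, tail-reduce, and make monic.
Reduced Gröbner basis: {x - 1/4y - 1/4z + 1/4, y^2 + yz - 3/10y + 1/10z - 1/10}.

Buchberger on the second generating set:
h_1 = 44x - 11y - 11z + 11, LT = x.
h_2 = -120xy - 48x - 9y + 6z - 15, LT = xy.

S(h_1,h_2): lcm = xy. S = -2/5x - 1/4y^2 - 1/4yz + 7/40y + 1/20z - 1/8.
  leading term x: subtract (-1/110)·h_1 from -2/5x - 1/4y^2 - 1/4yz + 7/40y + 1/20z - 1/8 → -1/4y^2 - 1/4yz + 3/40y - 1/20z - 1/40
  leading term y^2: no divisor's leading term divides it; move -1/4y^2 to the remainder.
  leading term yz: no divisor's leading term divides it; move -1/4yz to the remainder.
  leading term y: no divisor's leading term divides it; move 3/40y to the remainder.
  leading term z: no divisor's leading term divides it; move -1/20z to the remainder.
  leading term 1: no divisor's leading term divides it; move -1/40 to the remainder.
  remainder -1/4y^2 - 1/4yz + 3/40y - 1/20z - 1/40 ≠ 0; add k_3 = -1/4y^2 - 1/4yz + 3/40y - 1/20z - 1/40 to the basis.

The other S-polynomials (S(h_1,k_3), S(h_2,k_3)) all reduce to 0 modulo the current basis, so we have a Gröbner basis.
Inter-reduce: drop elements whose leading term is divisible by another's, tail-reduce, and make monic.
Reduced Gröbner basis: {x - 1/4y - 1/4z + 1/4, y^2 + yz - 3/10y + 1/5z + 1/10}.

These differ, so the ideals are not equal.
The same test decides containment: I ⊆ J iff every generator of I reduces to 0 modulo a Gröbner basis of J.

No, the ideals differ.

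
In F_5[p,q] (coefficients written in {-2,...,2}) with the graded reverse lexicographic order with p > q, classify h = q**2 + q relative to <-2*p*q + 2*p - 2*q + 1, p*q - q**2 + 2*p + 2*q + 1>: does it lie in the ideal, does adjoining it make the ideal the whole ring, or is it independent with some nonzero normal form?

q**2 + q is independent of I; its normal form modulo I is -2*p + 2*q - 1.

First compute the reduced Gröbner basis of I by Buchberger's algorithm.
f_1 = -2*p*q + 2*p - 2*q + 1, LT = p*q.
f_2 = p*q - q**2 + 2*p + 2*q + 1, LT = p*q.

S(f_1,f_2): lcm = p*q. S = q**2 + 2*p - q + 1.
  leading term q**2: no divisor's leading term divides it; move q**2 to the remainder.
  leading term p: no divisor's leading term divides it; move 2*p to the remainder.
  leading term q: no divisor's leading term divides it; move -q to the remainder.
  leading term 1: no divisor's leading term divides it; move 1 to the remainder.
  remainder q**2 + 2*p - q + 1 ≠ 0; add k_3 = q**2 + 2*p - q + 1 to the basis.

S(f_1,k_3): lcm = p*q**2. S = -2*p**2 + q**2 - p + 2*q.
  leading term p**2: no divisor's leading term divides it; move -2*p**2 to the remainder.
  leading term q**2: subtract (1)·k_3 from q**2 - p + 2*q → 2*p - 2*q - 1
  leading term p: no divisor's leading term divides it; move 2*p to the remainder.
  leading term q: no divisor's leading term divides it; move -2*q to the remainder.
  leading term 1: no divisor's leading term divides it; move -1 to the remainder.
  remainder -2*p**2 + 2*p - 2*q - 1 ≠ 0; add k_4 = -2*p**2 + 2*p - 2*q - 1 to the basis.

The other S-polynomials (S(f_2,k_3), S(f_1,k_4), S(f_2,k_4), S(k_3,k_4)) all reduce to 0 modulo the current basis, so we have a Gröbner basis.
Inter-reduce: drop elements whose leading term is divisible by another's, tail-reduce, and make monic.
Reduced Gröbner basis: {p**2 - p + q - 2, p*q - p + q + 2, q**2 + 2*p - q + 1}.
Label its elements g_1 = p**2 - p + q - 2, g_2 = p*q - p + q + 2, g_3 = q**2 + 2*p - q + 1.

Reduce h = q**2 + q modulo G:
  leading term q**2: subtract (1)·g_3 from q**2 + q → -2*p + 2*q - 1
  leading term p: no divisor's leading term divides it; move -2*p to the remainder.
  leading term q: no divisor's leading term divides it; move 2*q to the remainder.
  leading term 1: no divisor's leading term divides it; move -1 to the remainder.
  normal form = -2*p + 2*q - 1.
The normal form is nonzero, so h ∉ I. Since h minus its normal form lies in I, I + (h) = I + (r) where r = -2*p + 2*q - 1; decide whether this ideal is the whole ring.
Run Buchberger on G together with r (pairs among the g_i already reduce to 0 since G is a Gröbner basis):
g_1 = p**2 - p + q - 2, LT = p**2.
g_2 = p*q - p + q + 2, LT = p*q.
g_3 = q**2 + 2*p - q + 1, LT = q**2.
r = -2*p + 2*q - 1, LT = p.

S(g_1,r): lcm = p**2. S = p*q + p + q - 2.
  leading term p*q: subtract (1)·g_2 from p*q + p + q - 2 → 2*p + 1
  leading term p: subtract (-1)·r from 2*p + 1 → 2*q
  leading term q: no divisor's leading term divides it; move 2*q to the remainder.
  remainder 2*q ≠ 0; add m_5 = 2*q to the basis.

The other S-polynomials (S(g_1,g_2), S(g_1,g_3), S(g_2,g_3), S(g_2,r), S(g_3,r), S(g_1,m_5), S(g_2,m_5), S(g_3,m_5), S(r,m_5)) all reduce to 0 modulo the current basis, so we have a Gröbner basis.
Inter-reduce: drop elements whose leading term is divisible by another's, tail-reduce, and make monic.
Reduced Gröbner basis: {p - 2, q}.
The reduced Gröbner basis of I + (h) is {p - 2, q} ≠ {1}, a proper ideal, so the enlarged system stays consistent: h is independent of I, with normal form -2*p + 2*q - 1.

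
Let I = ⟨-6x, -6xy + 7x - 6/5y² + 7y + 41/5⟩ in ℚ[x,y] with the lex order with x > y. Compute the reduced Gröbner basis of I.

G = {x, y² - 35/6y - 41/6}

f_1 = -6x, LT = x.
f_2 = -6xy + 7x - 6/5y² + 7y + 41/5, LT = xy.

S(f_1,f_2): lcm = xy. S = 7/6x - ⅕y² + 7/6y + 41/30.
  reduce S modulo (f_1, f_2):
  remainder -⅕y² + 7/6y + 41/30 ≠ 0; add g_3 = -⅕y² + 7/6y + 41/30 to the basis.

The other S-polynomials (S(f_1,g_3), S(f_2,g_3)) all reduce to 0 modulo the current basis, so we have a Gröbner basis.
Inter-reduce: drop elements whose leading term is divisible by another's, tail-reduce, and make monic.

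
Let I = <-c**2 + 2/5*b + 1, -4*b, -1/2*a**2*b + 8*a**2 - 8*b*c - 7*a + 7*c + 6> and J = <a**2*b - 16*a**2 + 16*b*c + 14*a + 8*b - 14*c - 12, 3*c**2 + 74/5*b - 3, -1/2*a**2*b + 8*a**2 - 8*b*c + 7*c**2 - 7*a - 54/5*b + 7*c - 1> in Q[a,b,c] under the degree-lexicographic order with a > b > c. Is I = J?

Yes, the ideals are equal.

Two ideals are equal iff their reduced Gröbner bases coincide (the reduced basis is unique for a fixed ordering).
Buchberger on the first generating set:
f_1 = -c**2 + 2/5*b + 1, LT = c**2.
f_2 = -4*b, LT = b.
f_3 = -1/2*a**2*b + 8*a**2 - 8*b*c - 7*a + 7*c + 6, LT = a**2*b.

S(f_2,f_3): lcm = a**2*b. S = 16*a**2 - 16*b*c - 14*a + 14*c + 12.
  reduce S modulo (f_1, f_2, f_3):
  remainder 16*a**2 - 14*a + 14*c + 12 ≠ 0; add g_4 = 16*a**2 - 14*a + 14*c + 12 to the basis.

The other S-polynomials (S(f_1,f_2), S(f_1,f_3), S(f_1,g_4), S(f_2,g_4), S(f_3,g_4)) all reduce to 0 modulo the current basis, so we have a Gröbner basis.
Inter-reduce: drop elements whose leading term is divisible by another's, tail-reduce, and make monic.
Reduced Gröbner basis: {a**2 - 7/8*a + 7/8*c + 3/4, c**2 - 1, b}.

Buchberger on the second generating set:
h_1 = a**2*b - 16*a**2 + 16*b*c + 14*a + 8*b - 14*c - 12, LT = a**2*b.
h_2 = 3*c**2 + 74/5*b - 3, LT = c**2.
h_3 = -1/2*a**2*b + 8*a**2 - 8*b*c + 7*c**2 - 7*a - 54/5*b + 7*c - 1, LT = a**2*b.

S(h_1,h_3): lcm = a**2*b. S = 14*c**2 - 68/5*b - 14.
  reduce S modulo (h_1, h_2, h_3):
  remainder -248/3*b ≠ 0; add k_4 = -248/3*b to the basis.

S(h_1,k_4): lcm = a**2*b. S = -16*a**2 + 16*b*c + 14*a + 8*b - 14*c - 12.
  reduce S modulo (h_1, h_2, h_3, k_4):
  remainder -16*a**2 + 14*a - 14*c - 12 ≠ 0; add k_5 = -16*a**2 + 14*a - 14*c - 12 to the basis.

The other S-polynomials (S(h_1,h_2), S(h_2,h_3), S(h_2,k_4), S(h_3,k_4), S(h_1,k_5), S(h_2,k_5), S(h_3,k_5), S(k_4,k_5)) all reduce to 0 modulo the current basis, so we have a Gröbner basis.
Inter-reduce: drop elements whose leading term is divisible by another's, tail-reduce, and make monic.
Reduced Gröbner basis: {a**2 - 7/8*a + 7/8*c + 3/4, c**2 - 1, b}.

Same reduced basis, so the two generating sets span the same ideal.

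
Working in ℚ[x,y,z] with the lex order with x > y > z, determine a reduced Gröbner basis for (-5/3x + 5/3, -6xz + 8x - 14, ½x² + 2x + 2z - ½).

G = {x - 1, z + 1}

f_1 = -5/3x + 5/3, LT = x.
f_2 = -6xz + 8x - 14, LT = xz.
f_3 = ½x² + 2x + 2z - ½, LT = x².

S(f_1,f_2): lcm = xz. S = 4/3x - z - 7/3.
  leading term x: subtract (-⅘)·f_1 from 4/3x - z - 7/3 → -z - 1
  leading term z: no divisor's leading term divides it; move -z to the remainder.
  leading term 1: no divisor's leading term divides it; move -1 to the remainder.
  remainder -z - 1 ≠ 0; add g_4 = -z - 1 to the basis.

The other S-polynomials (S(f_1,f_3), S(f_2,f_3), S(f_1,g_4), S(f_2,g_4), S(f_3,g_4)) all reduce to 0 modulo the current basis, so we have a Gröbner basis.
Inter-reduce: drop elements whose leading term is divisible by another's, tail-reduce, and make monic.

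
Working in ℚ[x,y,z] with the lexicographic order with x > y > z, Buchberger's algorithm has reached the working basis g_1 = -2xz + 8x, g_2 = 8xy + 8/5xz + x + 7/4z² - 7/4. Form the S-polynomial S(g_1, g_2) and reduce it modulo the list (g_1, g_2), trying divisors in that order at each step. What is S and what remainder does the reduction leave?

S(g_1, g_2) = -4xy - ⅕xz² - ⅛xz - 7/32z³ + 7/32z; remainder on division = -7/32z³ + ⅞z² + 7/32z - ⅞.

lcm(LM(g_1), LM(g_2)) = xyz.
S = (lcm/LT(g_1))·g_1 − (lcm/LT(g_2))·g_2 = -4xy - ⅕xz² - ⅛xz - 7/32z³ + 7/32z.
Reduce S modulo (g_1, g_2) in that order:
  leading term xy: subtract (-½)·g_2 from -4xy - ⅕xz² - ⅛xz - 7/32z³ + 7/32z → -⅕xz² + 27/40xz + ½x - 7/32z³ + ⅞z² + 7/32z - ⅞
  leading term xz²: subtract (1/10z)·g_1 from -⅕xz² + 27/40xz + ½x - 7/32z³ + ⅞z² + 7/32z - ⅞ → -⅛xz + ½x - 7/32z³ + ⅞z² + 7/32z - ⅞
  leading term xz: subtract (1/16)·g_1 from -⅛xz + ½x - 7/32z³ + ⅞z² + 7/32z - ⅞ → -7/32z³ + ⅞z² + 7/32z - ⅞
  leading term z³: no divisor's leading term divides it; move -7/32z³ to the remainder.
  leading term z²: no divisor's leading term divides it; move ⅞z² to the remainder.
  leading term z: no divisor's leading term divides it; move 7/32z to the remainder.
  leading term 1: no divisor's leading term divides it; move -⅞ to the remainder.
The remainder -7/32z³ + ⅞z² + 7/32z - ⅞ is nonzero, so it would be added as the next basis element.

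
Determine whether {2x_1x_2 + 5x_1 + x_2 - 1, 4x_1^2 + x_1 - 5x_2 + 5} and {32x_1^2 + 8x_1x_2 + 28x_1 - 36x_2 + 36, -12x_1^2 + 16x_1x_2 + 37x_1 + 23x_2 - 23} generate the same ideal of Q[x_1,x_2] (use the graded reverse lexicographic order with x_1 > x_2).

Yes, the ideals are equal.

Equality of ideals is decidable: compute both reduced Gröbner bases (unique for the ordering) and check whether they agree.
Buchberger on the first generating set:
f_1 = 2x_1x_2 + 5x_1 + x_2 - 1, LT = x_1x_2.
f_2 = 4x_1^2 + x_1 - 5x_2 + 5, LT = x_1^2.

S(f_1,f_2): lcm = x_1^2x_2. S = 5/2x_1^2 + 1/4x_1x_2 + 5/4x_2^2 - 1/2x_1 - 5/4x_2.
  leading term x_1^2: subtract (5/8)·f_2 from 5/2x_1^2 + 1/4x_1x_2 + 5/4x_2^2 - 1/2x_1 - 5/4x_2 → 1/4x_1x_2 + 5/4x_2^2 - 9/8x_1 + 15/8x_2 - 25/8
  leading term x_1x_2: subtract (1/8)·f_1 from 1/4x_1x_2 + 5/4x_2^2 - 9/8x_1 + 15/8x_2 - 25/8 → 5/4x_2^2 - 7/4x_1 + 7/4x_2 - 3
  leading term x_2^2: no divisor's leading term divides it; move 5/4x_2^2 to the remainder.
  leading term x_1: no divisor's leading term divides it; move -7/4x_1 to the remainder.
  leading term x_2: no divisor's leading term divides it; move 7/4x_2 to the remainder.
  leading term 1: no divisor's leading term divides it; move -3 to the remainder.
  remainder 5/4x_2^2 - 7/4x_1 + 7/4x_2 - 3 ≠ 0; add g_3 = 5/4x_2^2 - 7/4x_1 + 7/4x_2 - 3 to the basis.

S(f_1,g_3): lcm = x_1x_2^2. S = 7/5x_1^2 + 11/10x_1x_2 + 1/2x_2^2 + 12/5x_1 - 1/2x_2.
  leading term x_1^2: subtract (7/20)·f_2 from 7/5x_1^2 + 11/10x_1x_2 + 1/2x_2^2 + 12/5x_1 - 1/2x_2 → 11/10x_1x_2 + 1/2x_2^2 + 41/20x_1 + 5/4x_2 - 7/4
  leading term x_1x_2: subtract (11/20)·f_1 from 11/10x_1x_2 + 1/2x_2^2 + 41/20x_1 + 5/4x_2 - 7/4 → 1/2x_2^2 - 7/10x_1 + 7/10x_2 - 6/5
  leading term x_2^2: subtract (2/5)·g_3 from 1/2x_2^2 - 7/10x_1 + 7/10x_2 - 6/5 → 0
  remainder 0.

S(f_2,g_3): leading monomials are coprime, so the S-polynomial reduces to 0 (Buchberger's first criterion).
Every S-polynomial of the final basis reduces to 0, so we have a Gröbner basis.
Inter-reduce: drop elements whose leading term is divisible by another's, tail-reduce, and make monic.
Reduced Gröbner basis: {x_1^2 + 1/4x_1 - 5/4x_2 + 5/4, x_1x_2 + 5/2x_1 + 1/2x_2 - 1/2, x_2^2 - 7/5x_1 + 7/5x_2 - 12/5}.

Buchberger on the second generating set:
h_1 = 32x_1^2 + 8x_1x_2 + 28x_1 - 36x_2 + 36, LT = x_1^2.
h_2 = -12x_1^2 + 16x_1x_2 + 37x_1 + 23x_2 - 23, LT = x_1^2.

S(h_1,h_2): lcm = x_1^2. S = 19/12x_1x_2 + 95/24x_1 + 19/24x_2 - 19/24.
  leading term x_1x_2: no divisor's leading term divides it; move 19/12x_1x_2 to the remainder.
  leading term x_1: no divisor's leading term divides it; move 95/24x_1 to the remainder.
  leading term x_2: no divisor's leading term divides it; move 19/24x_2 to the remainder.
  leading term 1: no divisor's leading term divides it; move -19/24 to the remainder.
  remainder 19/12x_1x_2 + 95/24x_1 + 19/24x_2 - 19/24 ≠ 0; add k_3 = 19/12x_1x_2 + 95/24x_1 + 19/24x_2 - 19/24 to the basis.

S(h_1,k_3): lcm = x_1^2x_2. S = 1/4x_1x_2^2 - 5/2x_1^2 + 3/8x_1x_2 - 9/8x_2^2 + 1/2x_1 + 9/8x_2.
  leading term x_1x_2^2: subtract (3/19x_2)·k_3 from 1/4x_1x_2^2 - 5/2x_1^2 + 3/8x_1x_2 - 9/8x_2^2 + 1/2x_1 + 9/8x_2 → -5/2x_1^2 - 1/4x_1x_2 - 5/4x_2^2 + 1/2x_1 + 5/4x_2
  leading term x_1^2: subtract (-5/64)·h_1 from -5/2x_1^2 - 1/4x_1x_2 - 5/4x_2^2 + 1/2x_1 + 5/4x_2 → 3/8x_1x_2 - 5/4x_2^2 + 43/16x_1 - 25/16x_2 + 45/16
  leading term x_1x_2: subtract (9/38)·k_3 from 3/8x_1x_2 - 5/4x_2^2 + 43/16x_1 - 25/16x_2 + 45/16 → -5/4x_2^2 + 7/4x_1 - 7/4x_2 + 3
  leading term x_2^2: no divisor's leading term divides it; move -5/4x_2^2 to the remainder.
  leading term x_1: no divisor's leading term divides it; move 7/4x_1 to the remainder.
  leading term x_2: no divisor's leading term divides it; move -7/4x_2 to the remainder.
  leading term 1: no divisor's leading term divides it; move 3 to the remainder.
  remainder -5/4x_2^2 + 7/4x_1 - 7/4x_2 + 3 ≠ 0; add k_4 = -5/4x_2^2 + 7/4x_1 - 7/4x_2 + 3 to the basis.

S(h_2,k_3): lcm = x_1^2x_2. S = -4/3x_1x_2^2 - 5/2x_1^2 - 43/12x_1x_2 - 23/12x_2^2 + 1/2x_1 + 23/12x_2.
  leading term x_1x_2^2: subtract (-16/19x_2)·k_3 from -4/3x_1x_2^2 - 5/2x_1^2 - 43/12x_1x_2 - 23/12x_2^2 + 1/2x_1 + 23/12x_2 → -5/2x_1^2 - 1/4x_1x_2 - 5/4x_2^2 + 1/2x_1 + 5/4x_2
  leading term x_1^2: subtract (-5/64)·h_1 from -5/2x_1^2 - 1/4x_1x_2 - 5/4x_2^2 + 1/2x_1 + 5/4x_2 → 3/8x_1x_2 - 5/4x_2^2 + 43/16x_1 - 25/16x_2 + 45/16
  leading term x_1x_2: subtract (9/38)·k_3 from 3/8x_1x_2 - 5/4x_2^2 + 43/16x_1 - 25/16x_2 + 45/16 → -5/4x_2^2 + 7/4x_1 - 7/4x_2 + 3
  leading term x_2^2: subtract (1)·k_4 from -5/4x_2^2 + 7/4x_1 - 7/4x_2 + 3 → 0
  remainder 0.

S(h_1,k_4): leading monomials are coprime, so the S-polynomial reduces to 0 (Buchberger's first criterion).
S(h_2,k_4): leading monomials are coprime, so the S-polynomial reduces to 0 (Buchberger's first criterion).
S(k_3,k_4): lcm = x_1x_2^2. S = 7/5x_1^2 + 11/10x_1x_2 + 1/2x_2^2 + 12/5x_1 - 1/2x_2.
  leading term x_1^2: subtract (7/160)·h_1 from 7/5x_1^2 + 11/10x_1x_2 + 1/2x_2^2 + 12/5x_1 - 1/2x_2 → 3/4x_1x_2 + 1/2x_2^2 + 47/40x_1 + 43/40x_2 - 63/40
  leading term x_1x_2: subtract (9/19)·k_3 from 3/4x_1x_2 + 1/2x_2^2 + 47/40x_1 + 43/40x_2 - 63/40 → 1/2x_2^2 - 7/10x_1 + 7/10x_2 - 6/5
  leading term x_2^2: subtract (-2/5)·k_4 from 1/2x_2^2 - 7/10x_1 + 7/10x_2 - 6/5 → 0
  remainder 0.

Every S-polynomial of the final basis reduces to 0, so we have a Gröbner basis.
Inter-reduce: drop elements whose leading term is divisible by another's, tail-reduce, and make monic.
Reduced Gröbner basis: {x_1^2 + 1/4x_1 - 5/4x_2 + 5/4, x_1x_2 + 5/2x_1 + 1/2x_2 - 1/2, x_2^2 - 7/5x_1 + 7/5x_2 - 12/5}.

Same reduced basis, so the two generating sets span the same ideal.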